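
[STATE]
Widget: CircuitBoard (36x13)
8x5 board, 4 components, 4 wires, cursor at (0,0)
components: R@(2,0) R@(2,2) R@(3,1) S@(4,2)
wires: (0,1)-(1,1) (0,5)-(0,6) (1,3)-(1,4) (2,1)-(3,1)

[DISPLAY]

   0 1 2 3 4 5 6 7                  
0  [.]  ·               · ─ ·       
        │                           
1       ·       · ─ ·               
                                    
2   R   ·   R                       
        │                           
3       R                           
                                    
4           S                       
Cursor: (0,0)                       
                                    
                                    


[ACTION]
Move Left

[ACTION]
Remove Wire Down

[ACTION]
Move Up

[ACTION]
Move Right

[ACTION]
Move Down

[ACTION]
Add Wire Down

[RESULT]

   0 1 2 3 4 5 6 7                  
0       ·               · ─ ·       
        │                           
1      [.]      · ─ ·               
        │                           
2   R   ·   R                       
        │                           
3       R                           
                                    
4           S                       
Cursor: (1,1)                       
                                    
                                    


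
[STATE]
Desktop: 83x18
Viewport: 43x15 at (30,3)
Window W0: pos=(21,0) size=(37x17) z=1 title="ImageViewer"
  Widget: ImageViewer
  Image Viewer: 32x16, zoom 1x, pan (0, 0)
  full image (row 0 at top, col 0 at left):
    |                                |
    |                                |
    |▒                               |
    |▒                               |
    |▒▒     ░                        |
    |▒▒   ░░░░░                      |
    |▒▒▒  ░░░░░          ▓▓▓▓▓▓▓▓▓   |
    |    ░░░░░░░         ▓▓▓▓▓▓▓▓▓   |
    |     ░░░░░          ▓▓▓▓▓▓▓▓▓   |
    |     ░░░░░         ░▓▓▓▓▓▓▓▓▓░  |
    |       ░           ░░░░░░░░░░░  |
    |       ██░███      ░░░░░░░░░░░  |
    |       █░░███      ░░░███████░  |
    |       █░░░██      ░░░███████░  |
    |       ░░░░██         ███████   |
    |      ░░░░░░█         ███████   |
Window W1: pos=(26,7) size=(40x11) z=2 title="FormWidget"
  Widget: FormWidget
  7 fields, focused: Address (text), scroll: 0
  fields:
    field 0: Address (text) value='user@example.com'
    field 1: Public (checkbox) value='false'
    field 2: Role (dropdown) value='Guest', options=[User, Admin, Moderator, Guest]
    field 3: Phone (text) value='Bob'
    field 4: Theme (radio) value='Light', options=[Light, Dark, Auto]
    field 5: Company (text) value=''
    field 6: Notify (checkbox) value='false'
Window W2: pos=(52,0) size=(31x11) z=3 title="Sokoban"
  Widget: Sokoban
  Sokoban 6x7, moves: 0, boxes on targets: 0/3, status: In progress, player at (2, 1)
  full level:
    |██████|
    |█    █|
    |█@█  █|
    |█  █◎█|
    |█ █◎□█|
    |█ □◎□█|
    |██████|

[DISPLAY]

                      ┃██████              
                      ┃█    █              
                      ┃█@█  █              
                      ┃█  █◎█              
━━━━━━━━━━━━━━━━━━━━━━┃█ █◎□█              
rmWidget              ┃█ □◎□█              
──────────────────────┃██████              
ddress:    [user@examp┗━━━━━━━━━━━━━━━━━━━━
ublic:     [ ]                     ┃       
ole:       [Guest                ▼]┃       
hone:      [Bob                   ]┃       
heme:      (●) Light  ( ) Dark  ( )┃       
ompany:    [                      ]┃       
otify:     [ ]                     ┃       
━━━━━━━━━━━━━━━━━━━━━━━━━━━━━━━━━━━┛       


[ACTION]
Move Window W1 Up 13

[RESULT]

ddress:    [user@examp┃██████              
ublic:     [ ]        ┃█    █              
ole:       [Guest     ┃█@█  █              
hone:      [Bob       ┃█  █◎█              
heme:      (●) Light  ┃█ █◎□█              
ompany:    [          ┃█ □◎□█              
otify:     [ ]        ┃██████              
━━━━━━━━━━━━━━━━━━━━━━┗━━━━━━━━━━━━━━━━━━━━
░░          ▓▓▓▓▓▓▓▓▓      ┃               
░░         ░▓▓▓▓▓▓▓▓▓░     ┃               
           ░░░░░░░░░░░     ┃               
█░███      ░░░░░░░░░░░     ┃               
░░███      ░░░███████░     ┃               
━━━━━━━━━━━━━━━━━━━━━━━━━━━┛               
                                           


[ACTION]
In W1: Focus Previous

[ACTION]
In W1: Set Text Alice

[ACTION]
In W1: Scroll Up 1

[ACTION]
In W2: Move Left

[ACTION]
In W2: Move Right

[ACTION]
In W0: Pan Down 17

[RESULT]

ddress:    [user@examp┃██████              
ublic:     [ ]        ┃█    █              
ole:       [Guest     ┃█@█  █              
hone:      [Bob       ┃█  █◎█              
heme:      (●) Light  ┃█ █◎□█              
ompany:    [          ┃█ □◎□█              
otify:     [ ]        ┃██████              
━━━━━━━━━━━━━━━━━━━━━━┗━━━━━━━━━━━━━━━━━━━━
                           ┃               
                           ┃               
                           ┃               
                           ┃               
                           ┃               
━━━━━━━━━━━━━━━━━━━━━━━━━━━┛               
                                           


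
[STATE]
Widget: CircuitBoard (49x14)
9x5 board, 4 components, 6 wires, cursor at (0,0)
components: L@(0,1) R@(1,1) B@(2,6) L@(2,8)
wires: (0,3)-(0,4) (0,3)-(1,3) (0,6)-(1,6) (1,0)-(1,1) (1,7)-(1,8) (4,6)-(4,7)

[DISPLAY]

   0 1 2 3 4 5 6 7 8                             
0  [.]  L       · ─ ·       ·                    
                │           │                    
1   · ─ R       ·           ·   · ─ ·            
                                                 
2                           B       L            
                                                 
3                                                
                                                 
4                           · ─ ·                
Cursor: (0,0)                                    
                                                 
                                                 
                                                 


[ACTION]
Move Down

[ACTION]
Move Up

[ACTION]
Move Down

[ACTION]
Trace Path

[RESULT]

   0 1 2 3 4 5 6 7 8                             
0       L       · ─ ·       ·                    
                │           │                    
1  [.]─ R       ·           ·   · ─ ·            
                                                 
2                           B       L            
                                                 
3                                                
                                                 
4                           · ─ ·                
Cursor: (1,0)  Trace: R (1 nodes)                
                                                 
                                                 
                                                 


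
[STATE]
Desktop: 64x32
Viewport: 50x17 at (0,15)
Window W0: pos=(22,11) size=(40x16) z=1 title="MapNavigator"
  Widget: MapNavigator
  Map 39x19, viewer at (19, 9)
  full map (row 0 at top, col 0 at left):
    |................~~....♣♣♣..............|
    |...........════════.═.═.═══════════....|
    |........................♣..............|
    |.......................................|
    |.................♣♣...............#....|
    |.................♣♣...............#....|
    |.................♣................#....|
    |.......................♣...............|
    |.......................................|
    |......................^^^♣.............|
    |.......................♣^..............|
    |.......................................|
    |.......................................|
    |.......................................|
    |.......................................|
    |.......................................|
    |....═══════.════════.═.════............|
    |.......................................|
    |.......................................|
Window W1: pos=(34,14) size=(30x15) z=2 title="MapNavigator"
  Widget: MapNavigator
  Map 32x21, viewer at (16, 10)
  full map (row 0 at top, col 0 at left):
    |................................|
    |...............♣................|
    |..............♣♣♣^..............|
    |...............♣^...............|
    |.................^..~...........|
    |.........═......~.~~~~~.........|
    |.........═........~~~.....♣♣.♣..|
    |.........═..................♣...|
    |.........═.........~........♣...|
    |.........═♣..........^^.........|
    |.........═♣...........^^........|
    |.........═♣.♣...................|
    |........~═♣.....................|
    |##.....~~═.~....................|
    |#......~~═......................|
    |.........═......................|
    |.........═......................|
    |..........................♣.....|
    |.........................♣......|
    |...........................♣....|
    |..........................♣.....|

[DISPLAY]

                      ┃...........┃ MapNavigator  
                      ┃...........┠───────────────
                      ┃...........┃.......═......~
                      ┃...........┃.......═.......
                      ┃...........┃.......═.......
                      ┃...........┃.......═.......
                      ┃...........┃.......═♣......
                      ┃...........┃.......═♣.....@
                      ┃...........┃.......═♣.♣....
                      ┃...........┃......~═♣......
                      ┃...........┃.....~~═.~.....
                      ┗━━━━━━━━━━━┃.....~~═.......
                                  ┃.......═.......
                                  ┗━━━━━━━━━━━━━━━
                                                  
                                                  
                                                  


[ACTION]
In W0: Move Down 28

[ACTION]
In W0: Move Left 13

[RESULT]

                      ┃           ┃ MapNavigator  
                      ┃           ┠───────────────
                      ┃           ┃.......═......~
                      ┃           ┃.......═.......
                      ┃           ┃.......═.......
                      ┃           ┃.......═.......
                      ┃           ┃.......═♣......
                      ┃           ┃.......═♣.....@
                      ┃           ┃.......═♣.♣....
                      ┃           ┃......~═♣......
                      ┃           ┃.....~~═.~.....
                      ┗━━━━━━━━━━━┃.....~~═.......
                                  ┃.......═.......
                                  ┗━━━━━━━━━━━━━━━
                                                  
                                                  
                                                  


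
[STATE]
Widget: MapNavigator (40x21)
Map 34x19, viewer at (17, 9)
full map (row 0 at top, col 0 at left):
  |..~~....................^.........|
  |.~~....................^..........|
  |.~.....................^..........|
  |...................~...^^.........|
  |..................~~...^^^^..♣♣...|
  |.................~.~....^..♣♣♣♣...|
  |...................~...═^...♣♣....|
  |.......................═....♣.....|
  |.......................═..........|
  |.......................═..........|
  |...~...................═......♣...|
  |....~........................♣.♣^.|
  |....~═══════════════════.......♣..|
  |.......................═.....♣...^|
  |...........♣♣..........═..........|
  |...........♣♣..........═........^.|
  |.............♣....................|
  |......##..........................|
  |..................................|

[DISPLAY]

                                        
   ..~~....................^.........   
   .~~....................^..........   
   .~.....................^..........   
   ...................~...^^.........   
   ..................~~...^^^^..♣♣...   
   .................~.~....^..♣♣♣♣...   
   ...................~...═^...♣♣....   
   .......................═....♣.....   
   .......................═..........   
   .................@.....═..........   
   ...~...................═......♣...   
   ....~........................♣.♣^.   
   ....~═══════════════════.......♣..   
   .......................═.....♣...^   
   ...........♣♣..........═..........   
   ...........♣♣..........═........^.   
   .............♣....................   
   ......##..........................   
   ..................................   
                                        


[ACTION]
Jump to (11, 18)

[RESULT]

         .......................═.......
         .......................═.......
         ...~...................═......♣
         ....~........................♣.
         ....~═══════════════════.......
         .......................═.....♣.
         ...........♣♣..........═.......
         ...........♣♣..........═.......
         .............♣.................
         ......##.......................
         ...........@...................
                                        
                                        
                                        
                                        
                                        
                                        
                                        
                                        
                                        
                                        


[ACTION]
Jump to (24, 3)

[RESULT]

                                        
                                        
                                        
                                        
                                        
                                        
                                        
....................^.........          
...................^..........          
...................^..........          
...............~...^@.........          
..............~~...^^^^..♣♣...          
.............~.~....^..♣♣♣♣...          
...............~...═^...♣♣....          
...................═....♣.....          
...................═..........          
...................═..........          
...................═......♣...          
~........................♣.♣^.          
~═══════════════════.......♣..          
...................═.....♣...^          


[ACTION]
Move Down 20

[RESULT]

...................═..........          
...................═..........          
...................═......♣...          
~........................♣.♣^.          
~═══════════════════.......♣..          
...................═.....♣...^          
.......♣♣..........═..........          
.......♣♣..........═........^.          
.........♣....................          
..##..........................          
....................@.........          
                                        
                                        
                                        
                                        
                                        
                                        
                                        
                                        
                                        
                                        


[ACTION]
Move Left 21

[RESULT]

                 .......................
                 .......................
                 ...~...................
                 ....~..................
                 ....~══════════════════
                 .......................
                 ...........♣♣..........
                 ...........♣♣..........
                 .............♣.........
                 ......##...............
                 ...@...................
                                        
                                        
                                        
                                        
                                        
                                        
                                        
                                        
                                        
                                        


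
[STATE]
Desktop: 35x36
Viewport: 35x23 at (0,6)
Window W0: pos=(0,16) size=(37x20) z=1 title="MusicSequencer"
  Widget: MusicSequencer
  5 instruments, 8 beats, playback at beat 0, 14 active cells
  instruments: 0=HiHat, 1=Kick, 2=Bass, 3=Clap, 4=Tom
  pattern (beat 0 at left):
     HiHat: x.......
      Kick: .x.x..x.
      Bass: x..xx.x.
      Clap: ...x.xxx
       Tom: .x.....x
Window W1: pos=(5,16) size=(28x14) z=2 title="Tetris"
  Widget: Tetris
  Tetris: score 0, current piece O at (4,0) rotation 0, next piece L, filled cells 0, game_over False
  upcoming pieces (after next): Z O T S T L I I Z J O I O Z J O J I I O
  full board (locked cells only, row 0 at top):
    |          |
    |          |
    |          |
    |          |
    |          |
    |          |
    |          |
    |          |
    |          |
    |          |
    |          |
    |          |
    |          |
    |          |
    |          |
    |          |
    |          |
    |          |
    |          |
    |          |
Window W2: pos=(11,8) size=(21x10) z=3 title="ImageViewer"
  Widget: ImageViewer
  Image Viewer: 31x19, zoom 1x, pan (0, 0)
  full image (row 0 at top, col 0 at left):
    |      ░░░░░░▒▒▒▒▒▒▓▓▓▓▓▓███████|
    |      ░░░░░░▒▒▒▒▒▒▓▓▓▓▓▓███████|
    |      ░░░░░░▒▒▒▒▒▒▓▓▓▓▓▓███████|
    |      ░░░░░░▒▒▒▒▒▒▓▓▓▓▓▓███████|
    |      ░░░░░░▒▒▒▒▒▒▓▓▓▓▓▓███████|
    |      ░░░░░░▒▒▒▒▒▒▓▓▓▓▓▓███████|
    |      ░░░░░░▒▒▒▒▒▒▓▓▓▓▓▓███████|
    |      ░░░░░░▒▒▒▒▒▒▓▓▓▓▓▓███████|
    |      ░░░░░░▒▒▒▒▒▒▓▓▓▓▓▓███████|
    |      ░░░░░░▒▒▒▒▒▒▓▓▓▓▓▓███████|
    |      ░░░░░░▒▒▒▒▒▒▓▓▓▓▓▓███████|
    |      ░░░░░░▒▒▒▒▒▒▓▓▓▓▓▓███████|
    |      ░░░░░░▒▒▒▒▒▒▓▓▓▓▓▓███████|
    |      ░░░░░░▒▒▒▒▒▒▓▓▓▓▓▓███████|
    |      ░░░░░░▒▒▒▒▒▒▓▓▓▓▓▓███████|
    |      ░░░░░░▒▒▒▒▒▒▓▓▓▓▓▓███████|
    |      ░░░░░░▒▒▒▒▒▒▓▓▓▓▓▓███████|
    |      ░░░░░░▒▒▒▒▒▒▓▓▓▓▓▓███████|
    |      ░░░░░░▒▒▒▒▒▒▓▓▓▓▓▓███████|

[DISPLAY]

                                   
                                   
           ┏━━━━━━━━━━━━━━━━━━━┓   
           ┃ ImageViewer       ┃   
           ┠───────────────────┨   
           ┃      ░░░░░░▒▒▒▒▒▒▓┃   
           ┃      ░░░░░░▒▒▒▒▒▒▓┃   
           ┃      ░░░░░░▒▒▒▒▒▒▓┃   
           ┃      ░░░░░░▒▒▒▒▒▒▓┃   
           ┃      ░░░░░░▒▒▒▒▒▒▓┃   
┏━━━━┏━━━━━┃      ░░░░░░▒▒▒▒▒▒▓┃┓━━
┃ Mus┃ Tetr┗━━━━━━━━━━━━━━━━━━━┛┃  
┠────┠──────────────────────────┨──
┃    ┃          │Next:          ┃  
┃ HiH┃          │  ▒            ┃  
┃  Ki┃          │▒▒▒            ┃  
┃  Ba┃          │               ┃  
┃  Cl┃          │               ┃  
┃   T┃          │               ┃  
┃    ┃          │Score:         ┃  
┃    ┃          │0              ┃  
┃    ┃          │               ┃  
┃    ┃          │               ┃  


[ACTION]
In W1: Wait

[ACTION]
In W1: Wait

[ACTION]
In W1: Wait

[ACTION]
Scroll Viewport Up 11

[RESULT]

                                   
                                   
                                   
                                   
                                   
                                   
                                   
                                   
           ┏━━━━━━━━━━━━━━━━━━━┓   
           ┃ ImageViewer       ┃   
           ┠───────────────────┨   
           ┃      ░░░░░░▒▒▒▒▒▒▓┃   
           ┃      ░░░░░░▒▒▒▒▒▒▓┃   
           ┃      ░░░░░░▒▒▒▒▒▒▓┃   
           ┃      ░░░░░░▒▒▒▒▒▒▓┃   
           ┃      ░░░░░░▒▒▒▒▒▒▓┃   
┏━━━━┏━━━━━┃      ░░░░░░▒▒▒▒▒▒▓┃┓━━
┃ Mus┃ Tetr┗━━━━━━━━━━━━━━━━━━━┛┃  
┠────┠──────────────────────────┨──
┃    ┃          │Next:          ┃  
┃ HiH┃          │  ▒            ┃  
┃  Ki┃          │▒▒▒            ┃  
┃  Ba┃          │               ┃  


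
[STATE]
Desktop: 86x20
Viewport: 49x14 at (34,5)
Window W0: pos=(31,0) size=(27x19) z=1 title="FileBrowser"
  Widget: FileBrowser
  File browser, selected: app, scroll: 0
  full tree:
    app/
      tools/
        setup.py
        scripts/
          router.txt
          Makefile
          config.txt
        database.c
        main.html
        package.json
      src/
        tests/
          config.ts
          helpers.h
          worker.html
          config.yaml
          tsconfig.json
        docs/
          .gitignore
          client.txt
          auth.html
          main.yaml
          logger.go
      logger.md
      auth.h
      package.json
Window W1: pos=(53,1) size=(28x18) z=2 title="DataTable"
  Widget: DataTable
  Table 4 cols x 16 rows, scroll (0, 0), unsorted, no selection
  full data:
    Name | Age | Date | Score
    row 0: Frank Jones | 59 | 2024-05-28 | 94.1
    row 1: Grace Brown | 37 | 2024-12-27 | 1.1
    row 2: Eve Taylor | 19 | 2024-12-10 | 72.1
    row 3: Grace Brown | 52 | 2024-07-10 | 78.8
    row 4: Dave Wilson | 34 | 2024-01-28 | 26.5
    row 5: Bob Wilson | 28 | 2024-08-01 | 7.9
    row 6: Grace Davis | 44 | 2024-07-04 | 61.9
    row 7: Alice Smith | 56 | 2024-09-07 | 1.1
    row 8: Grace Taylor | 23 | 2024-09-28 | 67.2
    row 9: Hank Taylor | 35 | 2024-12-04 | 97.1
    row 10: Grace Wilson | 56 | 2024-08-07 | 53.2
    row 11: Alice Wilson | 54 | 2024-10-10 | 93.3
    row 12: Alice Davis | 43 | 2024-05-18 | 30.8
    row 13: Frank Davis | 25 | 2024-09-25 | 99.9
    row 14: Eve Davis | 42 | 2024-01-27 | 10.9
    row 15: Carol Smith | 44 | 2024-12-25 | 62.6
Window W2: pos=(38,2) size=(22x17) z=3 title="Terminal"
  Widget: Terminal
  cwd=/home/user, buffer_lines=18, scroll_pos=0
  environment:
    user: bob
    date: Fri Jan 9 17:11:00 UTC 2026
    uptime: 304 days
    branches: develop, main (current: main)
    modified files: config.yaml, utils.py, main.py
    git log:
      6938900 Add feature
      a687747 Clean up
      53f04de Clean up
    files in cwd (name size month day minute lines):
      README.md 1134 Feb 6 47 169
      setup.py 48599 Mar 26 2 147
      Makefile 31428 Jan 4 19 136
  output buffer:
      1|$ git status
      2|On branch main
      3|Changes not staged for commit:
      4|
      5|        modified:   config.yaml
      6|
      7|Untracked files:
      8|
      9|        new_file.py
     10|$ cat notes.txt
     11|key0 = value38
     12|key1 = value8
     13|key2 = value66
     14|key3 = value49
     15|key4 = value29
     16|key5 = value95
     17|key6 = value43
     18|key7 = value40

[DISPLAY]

  [+┃$ git status        ┃──────┼───┼─────────┃  
  lo┃On branch main      ┃Jones │59 │2024-05-2┃  
  au┃Changes not staged f┃Brown │37 │2024-12-2┃  
  pa┃                    ┃ylor  │19 │2024-12-1┃  
    ┃        modified:   ┃Brown │52 │2024-07-1┃  
    ┃                    ┃ilson │34 │2024-01-2┃  
    ┃Untracked files:    ┃lson  │28 │2024-08-0┃  
    ┃                    ┃Davis │44 │2024-07-0┃  
    ┃        new_file.py ┃Smith │56 │2024-09-0┃  
    ┃$ cat notes.txt     ┃Taylor│23 │2024-09-2┃  
    ┃key0 = value38      ┃aylor │35 │2024-12-0┃  
    ┃key1 = value8       ┃Wilson│56 │2024-08-0┃  
    ┃key2 = value66      ┃Wilson│54 │2024-10-1┃  
━━━━┗━━━━━━━━━━━━━━━━━━━━┛━━━━━━━━━━━━━━━━━━━━┛  


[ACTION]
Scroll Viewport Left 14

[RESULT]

           ┃    [+┃$ git status        ┃──────┼──
           ┃    lo┃On branch main      ┃Jones │59
           ┃    au┃Changes not staged f┃Brown │37
           ┃    pa┃                    ┃ylor  │19
           ┃      ┃        modified:   ┃Brown │52
           ┃      ┃                    ┃ilson │34
           ┃      ┃Untracked files:    ┃lson  │28
           ┃      ┃                    ┃Davis │44
           ┃      ┃        new_file.py ┃Smith │56
           ┃      ┃$ cat notes.txt     ┃Taylor│23
           ┃      ┃key0 = value38      ┃aylor │35
           ┃      ┃key1 = value8       ┃Wilson│56
           ┃      ┃key2 = value66      ┃Wilson│54
           ┗━━━━━━┗━━━━━━━━━━━━━━━━━━━━┛━━━━━━━━━


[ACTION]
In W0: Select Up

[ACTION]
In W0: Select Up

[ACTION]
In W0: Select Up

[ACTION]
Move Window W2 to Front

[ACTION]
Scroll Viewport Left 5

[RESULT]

                ┃    [+┃$ git status        ┃────
                ┃    lo┃On branch main      ┃Jone
                ┃    au┃Changes not staged f┃Brow
                ┃    pa┃                    ┃ylor
                ┃      ┃        modified:   ┃Brow
                ┃      ┃                    ┃ilso
                ┃      ┃Untracked files:    ┃lson
                ┃      ┃                    ┃Davi
                ┃      ┃        new_file.py ┃Smit
                ┃      ┃$ cat notes.txt     ┃Tayl
                ┃      ┃key0 = value38      ┃aylo
                ┃      ┃key1 = value8       ┃Wils
                ┃      ┃key2 = value66      ┃Wils
                ┗━━━━━━┗━━━━━━━━━━━━━━━━━━━━┛━━━━


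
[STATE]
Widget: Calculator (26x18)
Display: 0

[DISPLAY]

                         0
┌───┬───┬───┬───┐         
│ 7 │ 8 │ 9 │ ÷ │         
├───┼───┼───┼───┤         
│ 4 │ 5 │ 6 │ × │         
├───┼───┼───┼───┤         
│ 1 │ 2 │ 3 │ - │         
├───┼───┼───┼───┤         
│ 0 │ . │ = │ + │         
├───┼───┼───┼───┤         
│ C │ MC│ MR│ M+│         
└───┴───┴───┴───┘         
                          
                          
                          
                          
                          
                          


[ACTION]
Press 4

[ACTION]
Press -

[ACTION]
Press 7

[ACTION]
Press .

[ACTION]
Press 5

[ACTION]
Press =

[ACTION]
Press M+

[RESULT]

                      -3.5
┌───┬───┬───┬───┐         
│ 7 │ 8 │ 9 │ ÷ │         
├───┼───┼───┼───┤         
│ 4 │ 5 │ 6 │ × │         
├───┼───┼───┼───┤         
│ 1 │ 2 │ 3 │ - │         
├───┼───┼───┼───┤         
│ 0 │ . │ = │ + │         
├───┼───┼───┼───┤         
│ C │ MC│ MR│ M+│         
└───┴───┴───┴───┘         
                          
                          
                          
                          
                          
                          


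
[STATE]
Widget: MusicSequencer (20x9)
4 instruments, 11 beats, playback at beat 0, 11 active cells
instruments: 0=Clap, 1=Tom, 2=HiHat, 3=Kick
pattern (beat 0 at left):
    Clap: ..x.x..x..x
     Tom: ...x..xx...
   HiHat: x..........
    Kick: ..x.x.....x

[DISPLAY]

      ▼1234567890   
  Clap··█·█··█··█   
   Tom···█··██···   
 HiHat█··········   
  Kick··█·█·····█   
                    
                    
                    
                    


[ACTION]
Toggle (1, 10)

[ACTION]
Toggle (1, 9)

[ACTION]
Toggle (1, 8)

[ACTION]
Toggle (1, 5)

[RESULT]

      ▼1234567890   
  Clap··█·█··█··█   
   Tom···█·██████   
 HiHat█··········   
  Kick··█·█·····█   
                    
                    
                    
                    


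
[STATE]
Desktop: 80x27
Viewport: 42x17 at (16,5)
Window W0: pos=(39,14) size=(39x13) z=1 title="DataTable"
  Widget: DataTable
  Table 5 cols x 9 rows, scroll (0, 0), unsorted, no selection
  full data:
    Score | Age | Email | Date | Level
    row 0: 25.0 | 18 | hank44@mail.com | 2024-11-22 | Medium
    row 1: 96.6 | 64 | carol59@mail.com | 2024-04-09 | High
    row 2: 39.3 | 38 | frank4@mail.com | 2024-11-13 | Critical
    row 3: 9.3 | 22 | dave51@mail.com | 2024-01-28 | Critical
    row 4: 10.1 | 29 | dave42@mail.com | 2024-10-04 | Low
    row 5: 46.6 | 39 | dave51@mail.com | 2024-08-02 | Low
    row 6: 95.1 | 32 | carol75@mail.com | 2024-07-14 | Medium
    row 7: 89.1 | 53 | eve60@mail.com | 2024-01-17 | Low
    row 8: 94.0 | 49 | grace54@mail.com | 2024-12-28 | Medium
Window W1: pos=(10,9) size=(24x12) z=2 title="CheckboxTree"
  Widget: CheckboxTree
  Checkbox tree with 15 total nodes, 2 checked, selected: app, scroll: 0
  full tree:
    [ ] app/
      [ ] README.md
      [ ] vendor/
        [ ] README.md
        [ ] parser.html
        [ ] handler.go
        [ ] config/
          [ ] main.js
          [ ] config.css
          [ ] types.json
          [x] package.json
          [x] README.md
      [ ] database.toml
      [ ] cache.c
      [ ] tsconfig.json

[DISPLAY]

                                          
                                          
                                          
                                          
━━━━━━━━━━━━━━━━━┓                        
kboxTree         ┃                        
─────────────────┨                        
app/             ┃                        
] README.md      ┃                        
] vendor/        ┃     ┏━━━━━━━━━━━━━━━━━━
[ ] README.md    ┃     ┃ DataTable        
[ ] parser.html  ┃     ┠──────────────────
[ ] handler.go   ┃     ┃Score│Age│Email   
[-] config/      ┃     ┃─────┼───┼────────
  [ ] main.js    ┃     ┃25.0 │18 │hank44@m
━━━━━━━━━━━━━━━━━┛     ┃96.6 │64 │carol59@
                       ┃39.3 │38 │frank4@m


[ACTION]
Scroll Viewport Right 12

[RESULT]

                                          
                                          
                                          
                                          
━━━━━┓                                    
     ┃                                    
─────┨                                    
     ┃                                    
     ┃                                    
     ┃     ┏━━━━━━━━━━━━━━━━━━━━━━━━━━━━━━
d    ┃     ┃ DataTable                    
tml  ┃     ┠──────────────────────────────
go   ┃     ┃Score│Age│Email           │Dat
     ┃     ┃─────┼───┼────────────────┼───
s    ┃     ┃25.0 │18 │hank44@mail.com │202
━━━━━┛     ┃96.6 │64 │carol59@mail.com│202
           ┃39.3 │38 │frank4@mail.com │202


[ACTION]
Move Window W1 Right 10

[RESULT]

                                          
                                          
                                          
                                          
━━━━━━━━━━━━━━━┓                          
oxTree         ┃                          
───────────────┨                          
p/             ┃                          
README.md      ┃                          
vendor/        ┃━━━━━━━━━━━━━━━━━━━━━━━━━━
] README.md    ┃aTable                    
] parser.html  ┃──────────────────────────
] handler.go   ┃e│Age│Email           │Dat
] config/      ┃─┼───┼────────────────┼───
[ ] main.js    ┃ │18 │hank44@mail.com │202
━━━━━━━━━━━━━━━┛ │64 │carol59@mail.com│202
           ┃39.3 │38 │frank4@mail.com │202


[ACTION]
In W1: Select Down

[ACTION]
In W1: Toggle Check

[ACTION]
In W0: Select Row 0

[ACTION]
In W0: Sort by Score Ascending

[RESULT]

                                          
                                          
                                          
                                          
━━━━━━━━━━━━━━━┓                          
oxTree         ┃                          
───────────────┨                          
p/             ┃                          
README.md      ┃                          
vendor/        ┃━━━━━━━━━━━━━━━━━━━━━━━━━━
] README.md    ┃aTable                    
] parser.html  ┃──────────────────────────
] handler.go   ┃▲│Age│Email           │Dat
] config/      ┃─┼───┼────────────────┼───
[ ] main.js    ┃ │22 │dave51@mail.com │202
━━━━━━━━━━━━━━━┛ │29 │dave42@mail.com │202
           ┃25.0 │18 │hank44@mail.com │202


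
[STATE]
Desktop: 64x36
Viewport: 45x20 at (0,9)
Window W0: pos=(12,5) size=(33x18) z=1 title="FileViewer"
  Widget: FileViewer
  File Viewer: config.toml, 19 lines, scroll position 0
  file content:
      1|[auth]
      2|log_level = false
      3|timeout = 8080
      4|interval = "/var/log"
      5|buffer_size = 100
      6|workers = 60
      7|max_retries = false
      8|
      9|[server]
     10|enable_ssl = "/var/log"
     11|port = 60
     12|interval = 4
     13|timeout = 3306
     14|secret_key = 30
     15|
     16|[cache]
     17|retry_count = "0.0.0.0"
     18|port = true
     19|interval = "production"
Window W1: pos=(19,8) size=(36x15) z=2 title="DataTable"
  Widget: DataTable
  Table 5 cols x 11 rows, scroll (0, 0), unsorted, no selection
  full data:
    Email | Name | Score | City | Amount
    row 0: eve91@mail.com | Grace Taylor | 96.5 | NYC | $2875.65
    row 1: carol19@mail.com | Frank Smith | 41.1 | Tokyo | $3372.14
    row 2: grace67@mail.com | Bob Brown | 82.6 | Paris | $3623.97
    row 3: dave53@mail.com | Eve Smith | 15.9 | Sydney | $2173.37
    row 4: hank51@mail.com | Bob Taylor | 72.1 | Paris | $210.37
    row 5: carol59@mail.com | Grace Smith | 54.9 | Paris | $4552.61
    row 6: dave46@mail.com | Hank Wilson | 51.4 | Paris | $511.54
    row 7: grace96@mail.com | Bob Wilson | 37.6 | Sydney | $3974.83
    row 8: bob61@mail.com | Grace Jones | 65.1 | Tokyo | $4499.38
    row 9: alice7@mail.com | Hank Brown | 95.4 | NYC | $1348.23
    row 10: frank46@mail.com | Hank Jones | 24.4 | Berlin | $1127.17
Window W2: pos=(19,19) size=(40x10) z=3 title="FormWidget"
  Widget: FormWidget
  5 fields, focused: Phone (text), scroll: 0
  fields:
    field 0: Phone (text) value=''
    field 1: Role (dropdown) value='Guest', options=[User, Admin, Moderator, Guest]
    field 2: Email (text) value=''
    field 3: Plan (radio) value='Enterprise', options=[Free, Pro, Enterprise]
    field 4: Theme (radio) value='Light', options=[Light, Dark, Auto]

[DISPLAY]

            ┃log_le┃ DataTable               
            ┃timeou┠─────────────────────────
            ┃interv┃Email           │Name    
            ┃buffer┃────────────────┼────────
            ┃worker┃eve91@mail.com  │Grace Ta
            ┃max_re┃carol19@mail.com│Frank Sm
            ┃      ┃grace67@mail.com│Bob Brow
            ┃[serve┃dave53@mail.com │Eve Smit
            ┃enable┃hank51@mail.com │Bob Tayl
            ┃port =┃carol59@mail.com│Grace Sm
            ┃interv┏━━━━━━━━━━━━━━━━━━━━━━━━━
            ┃timeou┃ FormWidget              
            ┃secret┠─────────────────────────
            ┗━━━━━━┃> Phone:      [          
                   ┃  Role:       [Guest     
                   ┃  Email:      [          
                   ┃  Plan:       ( ) Free  (
                   ┃  Theme:      (●) Light  
                   ┃                         
                   ┗━━━━━━━━━━━━━━━━━━━━━━━━━


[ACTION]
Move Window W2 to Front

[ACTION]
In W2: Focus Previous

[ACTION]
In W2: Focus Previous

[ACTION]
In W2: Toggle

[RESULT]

            ┃log_le┃ DataTable               
            ┃timeou┠─────────────────────────
            ┃interv┃Email           │Name    
            ┃buffer┃────────────────┼────────
            ┃worker┃eve91@mail.com  │Grace Ta
            ┃max_re┃carol19@mail.com│Frank Sm
            ┃      ┃grace67@mail.com│Bob Brow
            ┃[serve┃dave53@mail.com │Eve Smit
            ┃enable┃hank51@mail.com │Bob Tayl
            ┃port =┃carol59@mail.com│Grace Sm
            ┃interv┏━━━━━━━━━━━━━━━━━━━━━━━━━
            ┃timeou┃ FormWidget              
            ┃secret┠─────────────────────────
            ┗━━━━━━┃  Phone:      [          
                   ┃  Role:       [Guest     
                   ┃  Email:      [          
                   ┃> Plan:       ( ) Free  (
                   ┃  Theme:      (●) Light  
                   ┃                         
                   ┗━━━━━━━━━━━━━━━━━━━━━━━━━
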